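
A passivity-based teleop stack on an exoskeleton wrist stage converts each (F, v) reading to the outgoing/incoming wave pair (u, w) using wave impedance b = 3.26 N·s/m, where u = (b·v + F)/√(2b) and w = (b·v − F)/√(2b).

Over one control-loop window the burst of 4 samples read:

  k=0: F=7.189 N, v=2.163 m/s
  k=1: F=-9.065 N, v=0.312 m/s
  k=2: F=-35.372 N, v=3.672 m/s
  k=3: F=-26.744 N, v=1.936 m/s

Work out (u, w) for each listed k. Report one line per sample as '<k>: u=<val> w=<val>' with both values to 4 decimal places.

0: u=5.5770 w=-0.0539
1: u=-3.1518 w=3.9485
2: u=-9.1646 w=18.5408
3: u=-8.0020 w=12.9455

k=0: b·v=3.26×2.163=7.0514; √(2b)=2.5534; u=(7.0514+7.189)/2.5534=5.5770, w=(7.0514−7.189)/2.5534=-0.0539
k=1: b·v=3.26×0.312=1.0171; √(2b)=2.5534; u=(1.0171+(-9.065))/2.5534=-3.1518, w=(1.0171−(-9.065))/2.5534=3.9485
k=2: b·v=3.26×3.672=11.9707; √(2b)=2.5534; u=(11.9707+(-35.372))/2.5534=-9.1646, w=(11.9707−(-35.372))/2.5534=18.5408
k=3: b·v=3.26×1.936=6.3114; √(2b)=2.5534; u=(6.3114+(-26.744))/2.5534=-8.0020, w=(6.3114−(-26.744))/2.5534=12.9455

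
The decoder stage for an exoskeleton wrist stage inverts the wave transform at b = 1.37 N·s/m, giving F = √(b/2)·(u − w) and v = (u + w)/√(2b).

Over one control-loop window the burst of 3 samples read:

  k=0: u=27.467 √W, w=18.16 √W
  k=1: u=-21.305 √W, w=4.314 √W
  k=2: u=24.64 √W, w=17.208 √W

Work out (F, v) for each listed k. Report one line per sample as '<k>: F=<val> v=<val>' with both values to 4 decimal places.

0: F=7.7029 v=27.5643
1: F=-21.2035 v=-10.2646
2: F=6.1511 v=25.2813

k=0: u−w=9.3070, u+w=45.6270; √(b/2)=0.8276, √(2b)=1.6553; F=0.8276×9.307=7.7029, v=45.6270/1.6553=27.5643
k=1: u−w=-25.6190, u+w=-16.9910; √(b/2)=0.8276, √(2b)=1.6553; F=0.8276×(-25.619)=-21.2035, v=-16.9910/1.6553=-10.2646
k=2: u−w=7.4320, u+w=41.8480; √(b/2)=0.8276, √(2b)=1.6553; F=0.8276×7.432=6.1511, v=41.8480/1.6553=25.2813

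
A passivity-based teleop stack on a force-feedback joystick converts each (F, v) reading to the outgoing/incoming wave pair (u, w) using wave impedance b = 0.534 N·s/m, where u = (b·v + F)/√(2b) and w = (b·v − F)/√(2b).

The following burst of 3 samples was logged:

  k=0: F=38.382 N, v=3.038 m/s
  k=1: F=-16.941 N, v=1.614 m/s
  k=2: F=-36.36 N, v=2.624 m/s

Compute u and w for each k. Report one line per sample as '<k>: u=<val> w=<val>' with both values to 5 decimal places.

k=0: b·v=0.534×3.038=1.62229; √(2b)=1.03344; u=(1.62229+38.382)/1.03344=38.70980, w=(1.62229−38.382)/1.03344=-35.57021
k=1: b·v=0.534×1.614=0.86188; √(2b)=1.03344; u=(0.86188+(-16.941))/1.03344=-15.55882, w=(0.86188−(-16.941))/1.03344=17.22680
k=2: b·v=0.534×2.624=1.40122; √(2b)=1.03344; u=(1.40122+(-36.36))/1.03344=-33.82756, w=(1.40122−(-36.36))/1.03344=36.53931

0: u=38.70980 w=-35.57021
1: u=-15.55882 w=17.22680
2: u=-33.82756 w=36.53931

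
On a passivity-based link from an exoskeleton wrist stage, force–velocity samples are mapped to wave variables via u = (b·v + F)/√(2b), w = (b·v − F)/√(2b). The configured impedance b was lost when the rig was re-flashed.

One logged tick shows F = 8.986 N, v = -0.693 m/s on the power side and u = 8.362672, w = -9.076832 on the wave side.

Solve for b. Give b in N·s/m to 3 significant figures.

u + w = -0.714160;  u + w = √(2b)·v, so √(2b) = -0.714160/(-0.693) = 1.030534.
b = (√(2b))²/2 = 1.062000/2 = 0.531000.
(Check via u − w = 2F/√(2b): u − w = 17.439504, 2F/√(2b) = 17.439504.)

b = 0.531 N·s/m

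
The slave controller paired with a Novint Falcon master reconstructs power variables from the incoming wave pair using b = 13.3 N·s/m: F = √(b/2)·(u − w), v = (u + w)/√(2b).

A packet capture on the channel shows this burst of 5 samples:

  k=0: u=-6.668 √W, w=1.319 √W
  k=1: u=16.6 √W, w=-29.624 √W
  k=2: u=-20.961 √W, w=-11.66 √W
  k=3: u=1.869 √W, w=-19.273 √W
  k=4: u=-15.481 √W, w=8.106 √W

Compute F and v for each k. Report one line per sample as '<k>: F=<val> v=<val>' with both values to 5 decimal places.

0: F=-20.59655 v=-1.03713
1: F=119.20057 v=-2.52525
2: F=-23.98504 v=-6.32494
3: F=54.52013 v=-3.37449
4: F=-60.82520 v=-1.42995

k=0: u−w=-7.98700, u+w=-5.34900; √(b/2)=2.57876, √(2b)=5.15752; F=2.57876×(-7.987)=-20.59655, v=-5.34900/5.15752=-1.03713
k=1: u−w=46.22400, u+w=-13.02400; √(b/2)=2.57876, √(2b)=5.15752; F=2.57876×46.224=119.20057, v=-13.02400/5.15752=-2.52525
k=2: u−w=-9.30100, u+w=-32.62100; √(b/2)=2.57876, √(2b)=5.15752; F=2.57876×(-9.301)=-23.98504, v=-32.62100/5.15752=-6.32494
k=3: u−w=21.14200, u+w=-17.40400; √(b/2)=2.57876, √(2b)=5.15752; F=2.57876×21.142=54.52013, v=-17.40400/5.15752=-3.37449
k=4: u−w=-23.58700, u+w=-7.37500; √(b/2)=2.57876, √(2b)=5.15752; F=2.57876×(-23.587)=-60.82520, v=-7.37500/5.15752=-1.42995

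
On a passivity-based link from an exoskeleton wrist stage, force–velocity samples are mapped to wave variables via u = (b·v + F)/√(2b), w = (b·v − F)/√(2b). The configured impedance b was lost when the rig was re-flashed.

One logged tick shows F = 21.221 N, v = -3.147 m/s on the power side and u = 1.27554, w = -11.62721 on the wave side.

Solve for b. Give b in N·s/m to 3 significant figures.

b = 5.41 N·s/m

u + w = -10.3517;  u + w = √(2b)·v, so √(2b) = -10.3517/(-3.147) = 3.2894.
b = (√(2b))²/2 = 10.8200/2 = 5.4100.
(Check via u − w = 2F/√(2b): u − w = 12.9027, 2F/√(2b) = 12.9027.)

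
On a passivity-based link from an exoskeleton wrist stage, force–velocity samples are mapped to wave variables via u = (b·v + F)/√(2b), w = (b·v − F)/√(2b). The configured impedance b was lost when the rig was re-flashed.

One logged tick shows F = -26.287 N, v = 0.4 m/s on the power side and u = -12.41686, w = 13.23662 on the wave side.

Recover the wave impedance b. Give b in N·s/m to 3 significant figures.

b = 2.1 N·s/m

u + w = 0.8198;  u + w = √(2b)·v, so √(2b) = 0.8198/0.4 = 2.0494.
b = (√(2b))²/2 = 4.2000/2 = 2.1000.
(Check via u − w = 2F/√(2b): u − w = -25.6535, 2F/√(2b) = -25.6534.)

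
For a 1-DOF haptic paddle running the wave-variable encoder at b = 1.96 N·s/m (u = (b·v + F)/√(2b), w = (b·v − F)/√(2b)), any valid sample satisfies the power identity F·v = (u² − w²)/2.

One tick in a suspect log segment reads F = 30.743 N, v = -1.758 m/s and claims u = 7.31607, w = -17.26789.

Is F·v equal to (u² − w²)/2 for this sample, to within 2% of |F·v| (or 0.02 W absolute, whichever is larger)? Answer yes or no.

F·v = 30.743×(-1.758) = -54.0462 W.
(u² − w²)/2 = (53.5249 − 298.1800)/2 = -122.3276 W.
|Δ| = 68.2814;  2% of max(1, |F·v|) = 1.0809.

no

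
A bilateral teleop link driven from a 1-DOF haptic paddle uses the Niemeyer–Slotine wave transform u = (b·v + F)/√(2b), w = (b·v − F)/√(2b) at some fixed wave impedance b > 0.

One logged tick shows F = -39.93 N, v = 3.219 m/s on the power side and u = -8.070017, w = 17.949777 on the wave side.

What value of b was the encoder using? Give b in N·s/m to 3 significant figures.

u + w = 9.879760;  u + w = √(2b)·v, so √(2b) = 9.879760/3.219 = 3.069202.
b = (√(2b))²/2 = 9.419999/2 = 4.709999.
(Check via u − w = 2F/√(2b): u − w = -26.019794, 2F/√(2b) = -26.019796.)

b = 4.71 N·s/m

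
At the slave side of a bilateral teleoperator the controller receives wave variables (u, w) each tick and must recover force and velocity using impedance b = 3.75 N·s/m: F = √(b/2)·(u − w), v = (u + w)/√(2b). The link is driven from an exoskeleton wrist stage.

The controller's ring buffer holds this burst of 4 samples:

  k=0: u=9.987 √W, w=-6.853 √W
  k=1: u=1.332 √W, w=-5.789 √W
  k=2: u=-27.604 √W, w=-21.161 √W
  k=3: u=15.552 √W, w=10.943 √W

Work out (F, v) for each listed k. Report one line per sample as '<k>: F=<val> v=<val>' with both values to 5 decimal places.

k=0: u−w=16.84000, u+w=3.13400; √(b/2)=1.36931, √(2b)=2.73861; F=1.36931×16.84=23.05912, v=3.13400/2.73861=1.14437
k=1: u−w=7.12100, u+w=-4.45700; √(b/2)=1.36931, √(2b)=2.73861; F=1.36931×7.121=9.75083, v=-4.45700/2.73861=-1.62747
k=2: u−w=-6.44300, u+w=-48.76500; √(b/2)=1.36931, √(2b)=2.73861; F=1.36931×(-6.443)=-8.82244, v=-48.76500/2.73861=-17.80646
k=3: u−w=4.60900, u+w=26.49500; √(b/2)=1.36931, √(2b)=2.73861; F=1.36931×4.609=6.31113, v=26.49500/2.73861=9.67461

0: F=23.05912 v=1.14437
1: F=9.75083 v=-1.62747
2: F=-8.82244 v=-17.80646
3: F=6.31113 v=9.67461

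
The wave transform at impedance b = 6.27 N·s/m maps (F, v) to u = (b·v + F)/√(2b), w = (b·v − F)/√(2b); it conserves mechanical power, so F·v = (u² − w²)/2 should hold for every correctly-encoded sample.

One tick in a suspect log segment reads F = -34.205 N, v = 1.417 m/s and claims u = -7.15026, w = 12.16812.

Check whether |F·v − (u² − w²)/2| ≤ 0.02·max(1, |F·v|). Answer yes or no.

F·v = (-34.205)×1.417 = -48.4685 W.
(u² − w²)/2 = (51.1262 − 148.0631)/2 = -48.4685 W.
|Δ| = 0.0000;  2% of max(1, |F·v|) = 0.9694.

yes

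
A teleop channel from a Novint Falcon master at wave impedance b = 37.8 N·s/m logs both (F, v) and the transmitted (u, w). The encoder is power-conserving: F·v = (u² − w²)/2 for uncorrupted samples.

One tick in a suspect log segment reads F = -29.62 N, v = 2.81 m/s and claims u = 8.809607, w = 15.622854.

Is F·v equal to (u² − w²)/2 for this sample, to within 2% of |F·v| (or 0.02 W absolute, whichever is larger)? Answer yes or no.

F·v = (-29.62)×2.81 = -83.232200 W.
(u² − w²)/2 = (77.609175 − 244.073567)/2 = -83.232196 W.
|Δ| = 0.000004;  2% of max(1, |F·v|) = 1.664644.

yes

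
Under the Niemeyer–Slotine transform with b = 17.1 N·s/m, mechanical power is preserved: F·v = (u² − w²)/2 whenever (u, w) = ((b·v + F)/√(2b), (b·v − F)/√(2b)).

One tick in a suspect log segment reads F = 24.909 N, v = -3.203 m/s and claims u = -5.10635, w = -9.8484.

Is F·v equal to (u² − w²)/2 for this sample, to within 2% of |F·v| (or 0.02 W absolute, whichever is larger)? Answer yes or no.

no

F·v = 24.909×(-3.203) = -79.7835 W.
(u² − w²)/2 = (26.0748 − 96.9910)/2 = -35.4581 W.
|Δ| = 44.3254;  2% of max(1, |F·v|) = 1.5957.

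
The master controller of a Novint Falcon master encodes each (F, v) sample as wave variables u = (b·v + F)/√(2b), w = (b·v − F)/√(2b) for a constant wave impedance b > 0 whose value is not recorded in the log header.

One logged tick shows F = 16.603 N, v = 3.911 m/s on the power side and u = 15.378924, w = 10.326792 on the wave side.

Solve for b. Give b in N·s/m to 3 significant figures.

u + w = 25.705716;  u + w = √(2b)·v, so √(2b) = 25.705716/3.911 = 6.572671.
b = (√(2b))²/2 = 43.200003/2 = 21.600002.
(Check via u − w = 2F/√(2b): u − w = 5.052132, 2F/√(2b) = 5.052132.)

b = 21.6 N·s/m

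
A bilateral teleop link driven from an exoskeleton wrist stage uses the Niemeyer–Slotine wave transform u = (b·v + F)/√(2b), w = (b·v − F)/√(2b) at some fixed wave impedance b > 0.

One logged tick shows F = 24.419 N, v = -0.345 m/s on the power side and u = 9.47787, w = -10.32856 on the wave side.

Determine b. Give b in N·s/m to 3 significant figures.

u + w = -0.85069;  u + w = √(2b)·v, so √(2b) = -0.85069/(-0.345) = 2.46577.
b = (√(2b))²/2 = 6.08001/2 = 3.04001.
(Check via u − w = 2F/√(2b): u − w = 19.80643, 2F/√(2b) = 19.80640.)

b = 3.04 N·s/m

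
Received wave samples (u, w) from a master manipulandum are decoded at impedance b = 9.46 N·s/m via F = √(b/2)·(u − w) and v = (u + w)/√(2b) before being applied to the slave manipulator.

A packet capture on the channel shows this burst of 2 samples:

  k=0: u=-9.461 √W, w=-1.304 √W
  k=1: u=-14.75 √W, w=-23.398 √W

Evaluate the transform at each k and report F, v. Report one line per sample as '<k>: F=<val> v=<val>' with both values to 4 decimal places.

k=0: u−w=-8.1570, u+w=-10.7650; √(b/2)=2.1749, √(2b)=4.3497; F=2.1749×(-8.157)=-17.7403, v=-10.7650/4.3497=-2.4749
k=1: u−w=8.6480, u+w=-38.1480; √(b/2)=2.1749, √(2b)=4.3497; F=2.1749×8.648=18.8082, v=-38.1480/4.3497=-8.7702

0: F=-17.7403 v=-2.4749
1: F=18.8082 v=-8.7702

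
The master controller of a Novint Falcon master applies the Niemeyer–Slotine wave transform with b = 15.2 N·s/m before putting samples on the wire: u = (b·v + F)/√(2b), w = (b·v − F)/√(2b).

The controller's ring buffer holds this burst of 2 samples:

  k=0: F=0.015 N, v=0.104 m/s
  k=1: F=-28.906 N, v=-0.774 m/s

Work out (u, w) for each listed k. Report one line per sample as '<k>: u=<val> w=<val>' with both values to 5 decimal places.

k=0: b·v=15.2×0.104=1.58080; √(2b)=5.51362; u=(1.58080+0.015)/5.51362=0.28943, w=(1.58080−0.015)/5.51362=0.28399
k=1: b·v=15.2×(-0.774)=-11.76480; √(2b)=5.51362; u=(-11.76480+(-28.906))/5.51362=-7.37642, w=(-11.76480−(-28.906))/5.51362=3.10888

0: u=0.28943 w=0.28399
1: u=-7.37642 w=3.10888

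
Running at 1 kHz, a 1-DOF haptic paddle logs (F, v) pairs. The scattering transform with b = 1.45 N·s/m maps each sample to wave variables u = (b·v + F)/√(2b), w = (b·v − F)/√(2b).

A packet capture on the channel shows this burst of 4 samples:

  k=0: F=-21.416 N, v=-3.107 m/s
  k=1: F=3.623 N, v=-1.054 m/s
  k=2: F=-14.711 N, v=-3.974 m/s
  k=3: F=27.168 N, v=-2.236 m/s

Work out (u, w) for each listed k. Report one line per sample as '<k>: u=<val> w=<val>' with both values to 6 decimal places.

k=0: b·v=1.45×(-3.107)=-4.505150; √(2b)=1.702939; u=(-4.505150+(-21.416))/1.702939=-15.221423, w=(-4.505150−(-21.416))/1.702939=9.930393
k=1: b·v=1.45×(-1.054)=-1.528300; √(2b)=1.702939; u=(-1.528300+3.623)/1.702939=1.230050, w=(-1.528300−3.623)/1.702939=-3.024948
k=2: b·v=1.45×(-3.974)=-5.762300; √(2b)=1.702939; u=(-5.762300+(-14.711))/1.702939=-12.022336, w=(-5.762300−(-14.711))/1.702939=5.254858
k=3: b·v=1.45×(-2.236)=-3.242200; √(2b)=1.702939; u=(-3.242200+27.168)/1.702939=14.049714, w=(-3.242200−27.168)/1.702939=-17.857484

0: u=-15.221423 w=9.930393
1: u=1.230050 w=-3.024948
2: u=-12.022336 w=5.254858
3: u=14.049714 w=-17.857484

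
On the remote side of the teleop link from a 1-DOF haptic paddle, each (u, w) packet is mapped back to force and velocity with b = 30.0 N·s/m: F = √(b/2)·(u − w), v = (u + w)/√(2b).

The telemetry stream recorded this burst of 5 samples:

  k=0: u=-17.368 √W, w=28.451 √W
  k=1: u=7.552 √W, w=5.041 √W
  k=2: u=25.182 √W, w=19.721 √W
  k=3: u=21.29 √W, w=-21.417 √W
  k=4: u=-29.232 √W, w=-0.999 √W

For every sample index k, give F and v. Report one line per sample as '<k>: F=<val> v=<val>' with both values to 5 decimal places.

0: F=-177.45622 v=1.43081
1: F=9.72506 v=1.62575
2: F=21.15036 v=5.79695
3: F=165.40350 v=-0.01640
4: F=-109.34594 v=-3.90281

k=0: u−w=-45.81900, u+w=11.08300; √(b/2)=3.87298, √(2b)=7.74597; F=3.87298×(-45.819)=-177.45622, v=11.08300/7.74597=1.43081
k=1: u−w=2.51100, u+w=12.59300; √(b/2)=3.87298, √(2b)=7.74597; F=3.87298×2.511=9.72506, v=12.59300/7.74597=1.62575
k=2: u−w=5.46100, u+w=44.90300; √(b/2)=3.87298, √(2b)=7.74597; F=3.87298×5.461=21.15036, v=44.90300/7.74597=5.79695
k=3: u−w=42.70700, u+w=-0.12700; √(b/2)=3.87298, √(2b)=7.74597; F=3.87298×42.707=165.40350, v=-0.12700/7.74597=-0.01640
k=4: u−w=-28.23300, u+w=-30.23100; √(b/2)=3.87298, √(2b)=7.74597; F=3.87298×(-28.233)=-109.34594, v=-30.23100/7.74597=-3.90281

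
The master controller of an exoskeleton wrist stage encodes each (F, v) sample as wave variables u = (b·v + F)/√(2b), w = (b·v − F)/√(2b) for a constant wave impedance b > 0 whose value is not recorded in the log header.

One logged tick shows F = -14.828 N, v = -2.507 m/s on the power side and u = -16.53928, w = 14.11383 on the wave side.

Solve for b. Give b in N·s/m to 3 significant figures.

b = 0.468 N·s/m

u + w = -2.42545;  u + w = √(2b)·v, so √(2b) = -2.42545/(-2.507) = 0.96747.
b = (√(2b))²/2 = 0.93600/2 = 0.46800.
(Check via u − w = 2F/√(2b): u − w = -30.65311, 2F/√(2b) = -30.65311.)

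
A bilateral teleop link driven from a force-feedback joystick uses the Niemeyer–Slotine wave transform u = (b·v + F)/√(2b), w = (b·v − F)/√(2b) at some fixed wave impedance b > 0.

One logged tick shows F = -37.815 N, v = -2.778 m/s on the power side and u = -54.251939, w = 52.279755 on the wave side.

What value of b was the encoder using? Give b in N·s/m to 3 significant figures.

b = 0.252 N·s/m

u + w = -1.972184;  u + w = √(2b)·v, so √(2b) = -1.972184/(-2.778) = 0.709929.
b = (√(2b))²/2 = 0.504000/2 = 0.252000.
(Check via u − w = 2F/√(2b): u − w = -106.531694, 2F/√(2b) = -106.531713.)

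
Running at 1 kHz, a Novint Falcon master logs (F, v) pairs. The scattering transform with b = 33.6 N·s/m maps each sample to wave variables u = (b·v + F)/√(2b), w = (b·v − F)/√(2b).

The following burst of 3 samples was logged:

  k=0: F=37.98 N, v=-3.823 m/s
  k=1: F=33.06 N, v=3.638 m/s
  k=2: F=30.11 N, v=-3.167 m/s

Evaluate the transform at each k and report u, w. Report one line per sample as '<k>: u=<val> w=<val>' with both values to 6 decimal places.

0: u=-11.036552 w=-20.302723
1: u=18.944270 w=10.878456
2: u=-9.307793 w=-16.653881

k=0: b·v=33.6×(-3.823)=-128.452800; √(2b)=8.197561; u=(-128.452800+37.98)/8.197561=-11.036552, w=(-128.452800−37.98)/8.197561=-20.302723
k=1: b·v=33.6×3.638=122.236800; √(2b)=8.197561; u=(122.236800+33.06)/8.197561=18.944270, w=(122.236800−33.06)/8.197561=10.878456
k=2: b·v=33.6×(-3.167)=-106.411200; √(2b)=8.197561; u=(-106.411200+30.11)/8.197561=-9.307793, w=(-106.411200−30.11)/8.197561=-16.653881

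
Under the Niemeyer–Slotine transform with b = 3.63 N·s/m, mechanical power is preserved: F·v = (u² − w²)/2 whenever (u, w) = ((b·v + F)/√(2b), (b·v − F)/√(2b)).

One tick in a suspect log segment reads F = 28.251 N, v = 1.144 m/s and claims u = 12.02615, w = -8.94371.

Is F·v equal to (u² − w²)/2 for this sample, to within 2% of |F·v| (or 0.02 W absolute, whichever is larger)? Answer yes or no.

yes

F·v = 28.251×1.144 = 32.31914 W.
(u² − w²)/2 = (144.62828 − 79.98995)/2 = 32.31917 W.
|Δ| = 0.00002;  2% of max(1, |F·v|) = 0.64638.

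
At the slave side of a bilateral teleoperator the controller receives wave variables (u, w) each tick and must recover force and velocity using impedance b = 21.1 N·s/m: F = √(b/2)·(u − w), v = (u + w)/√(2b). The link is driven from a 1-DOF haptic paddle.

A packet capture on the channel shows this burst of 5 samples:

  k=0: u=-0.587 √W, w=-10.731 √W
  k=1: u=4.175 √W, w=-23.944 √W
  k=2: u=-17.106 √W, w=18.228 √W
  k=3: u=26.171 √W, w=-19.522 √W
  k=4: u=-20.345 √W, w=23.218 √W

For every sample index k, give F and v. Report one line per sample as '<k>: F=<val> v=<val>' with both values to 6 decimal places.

0: F=32.948487 v=-1.742262
1: F=91.332659 v=-3.043186
2: F=-114.767530 v=0.172718
3: F=148.414353 v=1.023529
4: F=-141.495950 v=0.442262

k=0: u−w=10.144000, u+w=-11.318000; √(b/2)=3.248076, √(2b)=6.496153; F=3.248076×10.144=32.948487, v=-11.318000/6.496153=-1.742262
k=1: u−w=28.119000, u+w=-19.769000; √(b/2)=3.248076, √(2b)=6.496153; F=3.248076×28.119=91.332659, v=-19.769000/6.496153=-3.043186
k=2: u−w=-35.334000, u+w=1.122000; √(b/2)=3.248076, √(2b)=6.496153; F=3.248076×(-35.334)=-114.767530, v=1.122000/6.496153=0.172718
k=3: u−w=45.693000, u+w=6.649000; √(b/2)=3.248076, √(2b)=6.496153; F=3.248076×45.693=148.414353, v=6.649000/6.496153=1.023529
k=4: u−w=-43.563000, u+w=2.873000; √(b/2)=3.248076, √(2b)=6.496153; F=3.248076×(-43.563)=-141.495950, v=2.873000/6.496153=0.442262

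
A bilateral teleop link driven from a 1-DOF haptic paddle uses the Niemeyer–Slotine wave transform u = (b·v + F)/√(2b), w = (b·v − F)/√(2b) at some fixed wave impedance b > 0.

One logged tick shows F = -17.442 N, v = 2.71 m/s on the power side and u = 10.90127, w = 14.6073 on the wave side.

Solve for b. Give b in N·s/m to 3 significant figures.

b = 44.3 N·s/m

u + w = 25.50857;  u + w = √(2b)·v, so √(2b) = 25.50857/2.71 = 9.41276.
b = (√(2b))²/2 = 88.59998/2 = 44.29999.
(Check via u − w = 2F/√(2b): u − w = -3.70603, 2F/√(2b) = -3.70603.)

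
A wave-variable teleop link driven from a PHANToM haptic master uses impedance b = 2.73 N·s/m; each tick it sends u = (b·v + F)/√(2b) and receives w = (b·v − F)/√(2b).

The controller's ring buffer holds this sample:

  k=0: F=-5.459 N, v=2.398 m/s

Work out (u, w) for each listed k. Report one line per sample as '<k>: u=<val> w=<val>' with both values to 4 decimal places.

k=0: b·v=2.73×2.398=6.5465; √(2b)=2.3367; u=(6.5465+(-5.459))/2.3367=0.4654, w=(6.5465−(-5.459))/2.3367=5.1379

0: u=0.4654 w=5.1379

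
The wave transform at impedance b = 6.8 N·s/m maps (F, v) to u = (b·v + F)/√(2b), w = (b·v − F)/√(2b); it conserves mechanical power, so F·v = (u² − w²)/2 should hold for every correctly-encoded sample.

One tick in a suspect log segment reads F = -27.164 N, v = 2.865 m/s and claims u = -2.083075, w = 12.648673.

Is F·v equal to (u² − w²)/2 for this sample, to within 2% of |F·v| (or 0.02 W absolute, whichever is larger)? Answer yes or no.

yes

F·v = (-27.164)×2.865 = -77.824860 W.
(u² − w²)/2 = (4.339201 − 159.988929)/2 = -77.824864 W.
|Δ| = 0.000004;  2% of max(1, |F·v|) = 1.556497.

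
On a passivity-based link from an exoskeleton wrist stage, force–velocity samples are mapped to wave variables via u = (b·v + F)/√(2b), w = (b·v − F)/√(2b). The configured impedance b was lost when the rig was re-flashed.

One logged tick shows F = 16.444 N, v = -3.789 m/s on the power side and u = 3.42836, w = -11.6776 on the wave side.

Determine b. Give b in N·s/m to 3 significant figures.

b = 2.37 N·s/m

u + w = -8.24924;  u + w = √(2b)·v, so √(2b) = -8.24924/(-3.789) = 2.17715.
b = (√(2b))²/2 = 4.74000/2 = 2.37000.
(Check via u − w = 2F/√(2b): u − w = 15.10596, 2F/√(2b) = 15.10595.)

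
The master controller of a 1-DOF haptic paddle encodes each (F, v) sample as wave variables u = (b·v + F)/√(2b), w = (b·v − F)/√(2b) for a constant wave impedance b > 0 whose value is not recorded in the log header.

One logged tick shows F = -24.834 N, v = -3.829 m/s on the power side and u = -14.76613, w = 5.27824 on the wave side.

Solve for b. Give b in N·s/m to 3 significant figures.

b = 3.07 N·s/m

u + w = -9.48789;  u + w = √(2b)·v, so √(2b) = -9.48789/(-3.829) = 2.47790.
b = (√(2b))²/2 = 6.14000/2 = 3.07000.
(Check via u − w = 2F/√(2b): u − w = -20.04437, 2F/√(2b) = -20.04437.)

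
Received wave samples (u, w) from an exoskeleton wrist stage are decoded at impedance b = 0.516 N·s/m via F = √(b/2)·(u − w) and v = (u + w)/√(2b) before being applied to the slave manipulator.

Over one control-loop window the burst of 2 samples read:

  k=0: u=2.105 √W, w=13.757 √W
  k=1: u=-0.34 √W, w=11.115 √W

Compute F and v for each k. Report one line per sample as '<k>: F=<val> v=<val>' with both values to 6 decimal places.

k=0: u−w=-11.652000, u+w=15.862000; √(b/2)=0.507937, √(2b)=1.015874; F=0.507937×(-11.652)=-5.918482, v=15.862000/1.015874=15.614141
k=1: u−w=-11.455000, u+w=10.775000; √(b/2)=0.507937, √(2b)=1.015874; F=0.507937×(-11.455)=-5.818418, v=10.775000/1.015874=10.606630

0: F=-5.918482 v=15.614141
1: F=-5.818418 v=10.606630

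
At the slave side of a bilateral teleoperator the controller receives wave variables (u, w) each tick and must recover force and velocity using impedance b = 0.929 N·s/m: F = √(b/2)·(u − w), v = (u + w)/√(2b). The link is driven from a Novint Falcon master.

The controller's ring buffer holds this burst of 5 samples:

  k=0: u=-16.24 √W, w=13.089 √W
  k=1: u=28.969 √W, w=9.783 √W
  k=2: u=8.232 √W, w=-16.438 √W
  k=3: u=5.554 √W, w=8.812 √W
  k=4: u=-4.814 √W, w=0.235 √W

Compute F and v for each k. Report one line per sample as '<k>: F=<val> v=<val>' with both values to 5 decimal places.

0: F=-19.98896 v=-2.31167
1: F=13.07607 v=28.42963
2: F=16.81365 v=-6.02017
3: F=-2.22047 v=10.53933
4: F=-3.44111 v=-3.35929

k=0: u−w=-29.32900, u+w=-3.15100; √(b/2)=0.68154, √(2b)=1.36308; F=0.68154×(-29.329)=-19.98896, v=-3.15100/1.36308=-2.31167
k=1: u−w=19.18600, u+w=38.75200; √(b/2)=0.68154, √(2b)=1.36308; F=0.68154×19.186=13.07607, v=38.75200/1.36308=28.42963
k=2: u−w=24.67000, u+w=-8.20600; √(b/2)=0.68154, √(2b)=1.36308; F=0.68154×24.67=16.81365, v=-8.20600/1.36308=-6.02017
k=3: u−w=-3.25800, u+w=14.36600; √(b/2)=0.68154, √(2b)=1.36308; F=0.68154×(-3.258)=-2.22047, v=14.36600/1.36308=10.53933
k=4: u−w=-5.04900, u+w=-4.57900; √(b/2)=0.68154, √(2b)=1.36308; F=0.68154×(-5.049)=-3.44111, v=-4.57900/1.36308=-3.35929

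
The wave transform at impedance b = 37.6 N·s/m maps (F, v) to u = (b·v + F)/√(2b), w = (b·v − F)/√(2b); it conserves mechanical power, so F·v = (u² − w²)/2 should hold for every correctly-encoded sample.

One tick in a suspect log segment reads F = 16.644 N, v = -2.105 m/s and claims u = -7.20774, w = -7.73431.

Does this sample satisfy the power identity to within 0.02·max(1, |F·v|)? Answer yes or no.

no

F·v = 16.644×(-2.105) = -35.03562 W.
(u² − w²)/2 = (51.95152 − 59.81955)/2 = -3.93402 W.
|Δ| = 31.10160;  2% of max(1, |F·v|) = 0.70071.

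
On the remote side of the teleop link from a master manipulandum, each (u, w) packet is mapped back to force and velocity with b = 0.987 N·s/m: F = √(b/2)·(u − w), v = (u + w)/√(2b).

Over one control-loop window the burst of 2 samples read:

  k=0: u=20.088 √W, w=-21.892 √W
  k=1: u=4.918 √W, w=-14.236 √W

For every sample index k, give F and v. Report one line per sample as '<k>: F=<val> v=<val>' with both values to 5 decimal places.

0: F=29.49076 v=-1.28399
1: F=13.45560 v=-6.63207

k=0: u−w=41.98000, u+w=-1.80400; √(b/2)=0.70250, √(2b)=1.40499; F=0.70250×41.98=29.49076, v=-1.80400/1.40499=-1.28399
k=1: u−w=19.15400, u+w=-9.31800; √(b/2)=0.70250, √(2b)=1.40499; F=0.70250×19.154=13.45560, v=-9.31800/1.40499=-6.63207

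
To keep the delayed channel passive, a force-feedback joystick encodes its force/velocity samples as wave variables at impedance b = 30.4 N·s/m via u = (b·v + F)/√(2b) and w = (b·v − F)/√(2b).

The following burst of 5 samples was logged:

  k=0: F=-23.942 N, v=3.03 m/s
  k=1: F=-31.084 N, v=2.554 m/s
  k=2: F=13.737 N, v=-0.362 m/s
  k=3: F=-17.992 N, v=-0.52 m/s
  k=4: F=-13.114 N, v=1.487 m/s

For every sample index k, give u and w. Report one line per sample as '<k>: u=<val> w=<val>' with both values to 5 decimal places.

0: u=8.74262 w=14.88361
1: u=5.97089 w=13.94376
2: u=0.35040 w=-3.17307
3: u=-4.33476 w=0.28009
4: u=4.11556 w=7.47923

k=0: b·v=30.4×3.03=92.11200; √(2b)=7.79744; u=(92.11200+(-23.942))/7.79744=8.74262, w=(92.11200−(-23.942))/7.79744=14.88361
k=1: b·v=30.4×2.554=77.64160; √(2b)=7.79744; u=(77.64160+(-31.084))/7.79744=5.97089, w=(77.64160−(-31.084))/7.79744=13.94376
k=2: b·v=30.4×(-0.362)=-11.00480; √(2b)=7.79744; u=(-11.00480+13.737)/7.79744=0.35040, w=(-11.00480−13.737)/7.79744=-3.17307
k=3: b·v=30.4×(-0.52)=-15.80800; √(2b)=7.79744; u=(-15.80800+(-17.992))/7.79744=-4.33476, w=(-15.80800−(-17.992))/7.79744=0.28009
k=4: b·v=30.4×1.487=45.20480; √(2b)=7.79744; u=(45.20480+(-13.114))/7.79744=4.11556, w=(45.20480−(-13.114))/7.79744=7.47923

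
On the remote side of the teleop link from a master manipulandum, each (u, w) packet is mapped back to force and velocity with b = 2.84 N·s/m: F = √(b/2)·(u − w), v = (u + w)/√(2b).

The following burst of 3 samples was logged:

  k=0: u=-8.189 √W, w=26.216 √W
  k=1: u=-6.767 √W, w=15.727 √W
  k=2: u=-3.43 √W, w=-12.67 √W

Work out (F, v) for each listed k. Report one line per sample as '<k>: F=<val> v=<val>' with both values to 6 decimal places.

k=0: u−w=-34.405000, u+w=18.027000; √(b/2)=1.191638, √(2b)=2.383275; F=1.191638×(-34.405)=-40.998289, v=18.027000/2.383275=7.563961
k=1: u−w=-22.494000, u+w=8.960000; √(b/2)=1.191638, √(2b)=2.383275; F=1.191638×(-22.494)=-26.804695, v=8.960000/2.383275=3.759532
k=2: u−w=9.240000, u+w=-16.100000; √(b/2)=1.191638, √(2b)=2.383275; F=1.191638×9.24=11.010731, v=-16.100000/2.383275=-6.755410

0: F=-40.998289 v=7.563961
1: F=-26.804695 v=3.759532
2: F=11.010731 v=-6.755410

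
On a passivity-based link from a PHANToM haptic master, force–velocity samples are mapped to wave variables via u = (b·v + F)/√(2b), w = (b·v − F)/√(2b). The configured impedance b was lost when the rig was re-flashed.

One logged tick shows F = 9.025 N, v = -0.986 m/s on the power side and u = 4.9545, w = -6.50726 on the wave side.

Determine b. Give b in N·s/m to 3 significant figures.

b = 1.24 N·s/m

u + w = -1.55276;  u + w = √(2b)·v, so √(2b) = -1.55276/(-0.986) = 1.57481.
b = (√(2b))²/2 = 2.48002/2 = 1.24001.
(Check via u − w = 2F/√(2b): u − w = 11.46176, 2F/√(2b) = 11.46172.)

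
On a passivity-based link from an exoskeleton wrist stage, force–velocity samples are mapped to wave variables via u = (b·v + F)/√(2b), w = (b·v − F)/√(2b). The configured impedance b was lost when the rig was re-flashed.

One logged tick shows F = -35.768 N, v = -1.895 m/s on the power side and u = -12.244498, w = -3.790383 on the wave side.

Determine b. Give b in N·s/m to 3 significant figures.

u + w = -16.034881;  u + w = √(2b)·v, so √(2b) = -16.034881/(-1.895) = 8.461679.
b = (√(2b))²/2 = 71.600005/2 = 35.800003.
(Check via u − w = 2F/√(2b): u − w = -8.454115, 2F/√(2b) = -8.454115.)

b = 35.8 N·s/m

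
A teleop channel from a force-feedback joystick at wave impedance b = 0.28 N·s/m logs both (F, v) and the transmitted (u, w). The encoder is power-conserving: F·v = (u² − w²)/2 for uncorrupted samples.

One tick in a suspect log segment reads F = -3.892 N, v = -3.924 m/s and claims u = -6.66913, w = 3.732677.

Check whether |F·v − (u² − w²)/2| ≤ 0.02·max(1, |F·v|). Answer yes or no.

yes

F·v = (-3.892)×(-3.924) = 15.272208 W.
(u² − w²)/2 = (44.477295 − 13.932878)/2 = 15.272209 W.
|Δ| = 0.000001;  2% of max(1, |F·v|) = 0.305444.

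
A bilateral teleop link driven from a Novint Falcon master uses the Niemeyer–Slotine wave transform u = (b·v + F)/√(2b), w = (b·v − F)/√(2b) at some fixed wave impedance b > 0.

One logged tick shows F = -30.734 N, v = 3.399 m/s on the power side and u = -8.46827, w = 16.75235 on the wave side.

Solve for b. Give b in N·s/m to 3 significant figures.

b = 2.97 N·s/m

u + w = 8.28408;  u + w = √(2b)·v, so √(2b) = 8.28408/3.399 = 2.43721.
b = (√(2b))²/2 = 5.94000/2 = 2.97000.
(Check via u − w = 2F/√(2b): u − w = -25.22062, 2F/√(2b) = -25.22063.)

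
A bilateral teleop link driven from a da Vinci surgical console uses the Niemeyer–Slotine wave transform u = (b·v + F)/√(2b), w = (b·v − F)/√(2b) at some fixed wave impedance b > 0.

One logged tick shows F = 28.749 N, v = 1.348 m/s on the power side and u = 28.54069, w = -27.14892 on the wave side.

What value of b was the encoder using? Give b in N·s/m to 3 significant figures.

u + w = 1.3918;  u + w = √(2b)·v, so √(2b) = 1.3918/1.348 = 1.0325.
b = (√(2b))²/2 = 1.0660/2 = 0.5330.
(Check via u − w = 2F/√(2b): u − w = 55.6896, 2F/√(2b) = 55.6897.)

b = 0.533 N·s/m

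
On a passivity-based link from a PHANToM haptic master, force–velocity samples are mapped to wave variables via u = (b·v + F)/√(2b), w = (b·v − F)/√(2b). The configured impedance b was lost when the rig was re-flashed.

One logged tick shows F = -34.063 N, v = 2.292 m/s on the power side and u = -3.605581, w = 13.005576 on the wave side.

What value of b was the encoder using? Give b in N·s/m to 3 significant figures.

u + w = 9.399995;  u + w = √(2b)·v, so √(2b) = 9.399995/2.292 = 4.101219.
b = (√(2b))²/2 = 16.820001/2 = 8.410001.
(Check via u − w = 2F/√(2b): u − w = -16.611157, 2F/√(2b) = -16.611157.)

b = 8.41 N·s/m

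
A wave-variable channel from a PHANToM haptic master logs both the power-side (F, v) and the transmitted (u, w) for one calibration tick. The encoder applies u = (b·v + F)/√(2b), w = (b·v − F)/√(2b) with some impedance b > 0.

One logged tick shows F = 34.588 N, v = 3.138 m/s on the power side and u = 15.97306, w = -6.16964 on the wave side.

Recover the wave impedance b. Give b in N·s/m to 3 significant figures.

b = 4.88 N·s/m

u + w = 9.8034;  u + w = √(2b)·v, so √(2b) = 9.8034/3.138 = 3.1241.
b = (√(2b))²/2 = 9.7600/2 = 4.8800.
(Check via u − w = 2F/√(2b): u − w = 22.1427, 2F/√(2b) = 22.1427.)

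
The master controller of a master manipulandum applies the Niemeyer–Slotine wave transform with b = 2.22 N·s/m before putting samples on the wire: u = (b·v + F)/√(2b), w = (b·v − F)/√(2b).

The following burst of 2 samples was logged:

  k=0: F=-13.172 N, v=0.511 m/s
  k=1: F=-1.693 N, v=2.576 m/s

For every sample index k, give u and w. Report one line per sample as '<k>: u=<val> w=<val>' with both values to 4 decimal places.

0: u=-5.7128 w=6.7895
1: u=1.9105 w=3.5174

k=0: b·v=2.22×0.511=1.1344; √(2b)=2.1071; u=(1.1344+(-13.172))/2.1071=-5.7128, w=(1.1344−(-13.172))/2.1071=6.7895
k=1: b·v=2.22×2.576=5.7187; √(2b)=2.1071; u=(5.7187+(-1.693))/2.1071=1.9105, w=(5.7187−(-1.693))/2.1071=3.5174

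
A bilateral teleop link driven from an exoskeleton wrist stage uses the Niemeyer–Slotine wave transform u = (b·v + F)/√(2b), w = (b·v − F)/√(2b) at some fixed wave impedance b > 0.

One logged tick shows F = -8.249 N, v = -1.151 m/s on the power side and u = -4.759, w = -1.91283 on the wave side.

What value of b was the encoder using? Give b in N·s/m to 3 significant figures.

b = 16.8 N·s/m

u + w = -6.67183;  u + w = √(2b)·v, so √(2b) = -6.67183/(-1.151) = 5.79655.
b = (√(2b))²/2 = 33.60000/2 = 16.80000.
(Check via u − w = 2F/√(2b): u − w = -2.84617, 2F/√(2b) = -2.84618.)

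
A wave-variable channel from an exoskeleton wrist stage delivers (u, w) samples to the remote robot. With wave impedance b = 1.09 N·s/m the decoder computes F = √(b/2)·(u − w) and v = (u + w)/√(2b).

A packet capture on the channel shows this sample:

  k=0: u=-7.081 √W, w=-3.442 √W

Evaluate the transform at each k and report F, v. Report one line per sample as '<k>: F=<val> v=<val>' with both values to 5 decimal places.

0: F=-2.68646 v=-7.12707

k=0: u−w=-3.63900, u+w=-10.52300; √(b/2)=0.73824, √(2b)=1.47648; F=0.73824×(-3.639)=-2.68646, v=-10.52300/1.47648=-7.12707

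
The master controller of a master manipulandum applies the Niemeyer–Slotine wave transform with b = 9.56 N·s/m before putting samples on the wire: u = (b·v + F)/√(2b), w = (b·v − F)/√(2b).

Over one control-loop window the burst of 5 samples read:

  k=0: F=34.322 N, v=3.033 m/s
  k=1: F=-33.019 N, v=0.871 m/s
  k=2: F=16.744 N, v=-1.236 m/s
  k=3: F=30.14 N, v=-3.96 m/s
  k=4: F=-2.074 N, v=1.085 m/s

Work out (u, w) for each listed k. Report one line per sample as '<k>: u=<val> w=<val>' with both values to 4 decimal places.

0: u=14.4804 w=-1.2181
1: u=-5.6470 w=9.4556
2: u=1.1270 w=-6.5316
3: u=-1.7650 w=-15.5507
4: u=1.8978 w=2.8465

k=0: b·v=9.56×3.033=28.9955; √(2b)=4.3726; u=(28.9955+34.322)/4.3726=14.4804, w=(28.9955−34.322)/4.3726=-1.2181
k=1: b·v=9.56×0.871=8.3268; √(2b)=4.3726; u=(8.3268+(-33.019))/4.3726=-5.6470, w=(8.3268−(-33.019))/4.3726=9.4556
k=2: b·v=9.56×(-1.236)=-11.8162; √(2b)=4.3726; u=(-11.8162+16.744)/4.3726=1.1270, w=(-11.8162−16.744)/4.3726=-6.5316
k=3: b·v=9.56×(-3.96)=-37.8576; √(2b)=4.3726; u=(-37.8576+30.14)/4.3726=-1.7650, w=(-37.8576−30.14)/4.3726=-15.5507
k=4: b·v=9.56×1.085=10.3726; √(2b)=4.3726; u=(10.3726+(-2.074))/4.3726=1.8978, w=(10.3726−(-2.074))/4.3726=2.8465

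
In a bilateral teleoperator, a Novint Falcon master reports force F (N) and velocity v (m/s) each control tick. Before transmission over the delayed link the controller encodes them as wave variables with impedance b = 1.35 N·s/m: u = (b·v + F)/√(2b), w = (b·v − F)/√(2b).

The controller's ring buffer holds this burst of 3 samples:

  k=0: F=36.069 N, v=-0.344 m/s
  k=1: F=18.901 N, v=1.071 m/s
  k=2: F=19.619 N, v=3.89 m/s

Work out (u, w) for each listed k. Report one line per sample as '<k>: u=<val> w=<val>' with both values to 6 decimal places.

k=0: b·v=1.35×(-0.344)=-0.464400; √(2b)=1.643168; u=(-0.464400+36.069)/1.643168=21.668270, w=(-0.464400−36.069)/1.643168=-22.233519
k=1: b·v=1.35×1.071=1.445850; √(2b)=1.643168; u=(1.445850+18.901)/1.643168=12.382699, w=(1.445850−18.901)/1.643168=-10.622866
k=2: b·v=1.35×3.89=5.251500; √(2b)=1.643168; u=(5.251500+19.619)/1.643168=15.135704, w=(5.251500−19.619)/1.643168=-8.743782

0: u=21.668270 w=-22.233519
1: u=12.382699 w=-10.622866
2: u=15.135704 w=-8.743782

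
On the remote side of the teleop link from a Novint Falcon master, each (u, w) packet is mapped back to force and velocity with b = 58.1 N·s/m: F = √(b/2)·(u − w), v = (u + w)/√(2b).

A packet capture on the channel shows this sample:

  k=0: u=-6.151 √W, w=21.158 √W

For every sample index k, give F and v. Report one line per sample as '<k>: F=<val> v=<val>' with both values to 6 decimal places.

k=0: u−w=-27.309000, u+w=15.007000; √(b/2)=5.389805, √(2b)=10.779610; F=5.389805×(-27.309)=-147.190190, v=15.007000/10.779610=1.392165

0: F=-147.190190 v=1.392165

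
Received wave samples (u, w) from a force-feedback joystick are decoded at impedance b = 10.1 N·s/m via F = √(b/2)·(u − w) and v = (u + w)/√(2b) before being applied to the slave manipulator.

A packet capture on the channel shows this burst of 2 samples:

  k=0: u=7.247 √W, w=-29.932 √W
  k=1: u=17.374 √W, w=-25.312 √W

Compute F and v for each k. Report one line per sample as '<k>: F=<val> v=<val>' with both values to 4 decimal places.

0: F=83.5494 v=-5.0473
1: F=95.9249 v=-1.7662

k=0: u−w=37.1790, u+w=-22.6850; √(b/2)=2.2472, √(2b)=4.4944; F=2.2472×37.179=83.5494, v=-22.6850/4.4944=-5.0473
k=1: u−w=42.6860, u+w=-7.9380; √(b/2)=2.2472, √(2b)=4.4944; F=2.2472×42.686=95.9249, v=-7.9380/4.4944=-1.7662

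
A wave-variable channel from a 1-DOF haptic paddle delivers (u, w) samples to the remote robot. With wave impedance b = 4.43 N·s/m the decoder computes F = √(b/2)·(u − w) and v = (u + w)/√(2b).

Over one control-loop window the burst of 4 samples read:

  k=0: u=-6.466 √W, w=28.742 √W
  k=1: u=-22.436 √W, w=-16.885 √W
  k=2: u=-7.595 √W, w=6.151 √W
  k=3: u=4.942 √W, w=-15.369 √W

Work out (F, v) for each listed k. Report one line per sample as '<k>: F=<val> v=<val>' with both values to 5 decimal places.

k=0: u−w=-35.20800, u+w=22.27600; √(b/2)=1.48829, √(2b)=2.97658; F=1.48829×(-35.208)=-52.39963, v=22.27600/2.97658=7.48377
k=1: u−w=-5.55100, u+w=-39.32100; √(b/2)=1.48829, √(2b)=2.97658; F=1.48829×(-5.551)=-8.26148, v=-39.32100/2.97658=-13.21015
k=2: u−w=-13.74600, u+w=-1.44400; √(b/2)=1.48829, √(2b)=2.97658; F=1.48829×(-13.746)=-20.45800, v=-1.44400/2.97658=-0.48512
k=3: u−w=20.31100, u+w=-10.42700; √(b/2)=1.48829, √(2b)=2.97658; F=1.48829×20.311=30.22861, v=-10.42700/2.97658=-3.50302

0: F=-52.39963 v=7.48377
1: F=-8.26148 v=-13.21015
2: F=-20.45800 v=-0.48512
3: F=30.22861 v=-3.50302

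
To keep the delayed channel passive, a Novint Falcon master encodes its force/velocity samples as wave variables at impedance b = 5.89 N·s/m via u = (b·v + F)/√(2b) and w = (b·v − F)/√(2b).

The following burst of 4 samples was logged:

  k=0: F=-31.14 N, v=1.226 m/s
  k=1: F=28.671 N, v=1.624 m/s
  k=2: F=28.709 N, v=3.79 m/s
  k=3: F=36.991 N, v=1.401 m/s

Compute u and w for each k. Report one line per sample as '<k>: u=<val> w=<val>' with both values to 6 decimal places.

k=0: b·v=5.89×1.226=7.221140; √(2b)=3.432200; u=(7.221140+(-31.14))/3.432200=-6.968958, w=(7.221140−(-31.14))/3.432200=11.176836
k=1: b·v=5.89×1.624=9.565360; √(2b)=3.432200; u=(9.565360+28.671)/3.432200=11.140480, w=(9.565360−28.671)/3.432200=-5.566586
k=2: b·v=5.89×3.79=22.323100; √(2b)=3.432200; u=(22.323100+28.709)/3.432200=14.868625, w=(22.323100−28.709)/3.432200=-1.860585
k=3: b·v=5.89×1.401=8.251890; √(2b)=3.432200; u=(8.251890+36.991)/3.432200=13.181890, w=(8.251890−36.991)/3.432200=-8.373377

0: u=-6.968958 w=11.176836
1: u=11.140480 w=-5.566586
2: u=14.868625 w=-1.860585
3: u=13.181890 w=-8.373377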